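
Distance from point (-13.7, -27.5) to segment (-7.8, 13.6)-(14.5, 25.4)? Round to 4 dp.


Project P onto AB: t = 0 (clamped to [0,1])
Closest point on segment: (-7.8, 13.6)
Distance: 41.5213

41.5213


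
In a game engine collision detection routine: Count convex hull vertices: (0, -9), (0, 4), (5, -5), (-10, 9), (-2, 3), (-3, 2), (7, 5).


Convex hull vertices (CCW): (-10, 9), (0, -9), (5, -5), (7, 5)
Count = 4

4


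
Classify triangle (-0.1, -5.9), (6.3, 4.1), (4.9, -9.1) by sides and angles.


Side lengths squared: AB^2=140.96, BC^2=176.2, CA^2=35.24
Sorted: [35.24, 140.96, 176.2]
By sides: Scalene, By angles: Right

Scalene, Right


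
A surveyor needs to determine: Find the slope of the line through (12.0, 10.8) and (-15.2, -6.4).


slope = (y2-y1)/(x2-x1) = ((-6.4)-10.8)/((-15.2)-12) = (-17.2)/(-27.2) = 0.6324

0.6324


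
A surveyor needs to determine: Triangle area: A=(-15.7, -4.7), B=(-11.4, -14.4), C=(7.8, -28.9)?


Area = |x_A(y_B-y_C) + x_B(y_C-y_A) + x_C(y_A-y_B)|/2
= |(-227.65) + 275.88 + 75.66|/2
= 123.89/2 = 61.945

61.945


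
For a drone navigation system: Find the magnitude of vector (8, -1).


|u| = sqrt(8^2 + (-1)^2) = sqrt(65) = 8.0623

8.0623


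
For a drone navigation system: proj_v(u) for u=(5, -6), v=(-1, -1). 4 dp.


u.v = 1, |v| = sqrt(2) = 1.4142
Scalar projection = u.v / |v| = 1 / sqrt(2) = 0.7071

0.7071


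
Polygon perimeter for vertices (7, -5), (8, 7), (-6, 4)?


Sides: (7, -5)->(8, 7): sqrt(145) = 12.041595, (8, 7)->(-6, 4): sqrt(205) = 14.317821, (-6, 4)->(7, -5): sqrt(250) = 15.811388
Sum = 42.170804
Perimeter = 42.1708

42.1708


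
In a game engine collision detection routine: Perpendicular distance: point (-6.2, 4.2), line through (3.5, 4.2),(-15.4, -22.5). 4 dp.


|cross product| = 258.99
|line direction| = sqrt(1070.1) = 32.7124
Distance = 258.99/sqrt(1070.1) = 7.9172

7.9172


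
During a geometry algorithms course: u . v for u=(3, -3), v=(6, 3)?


u . v = u_x*v_x + u_y*v_y = 3*6 + (-3)*3
= 18 + (-9) = 9

9


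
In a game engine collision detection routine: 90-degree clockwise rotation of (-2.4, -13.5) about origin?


90° CW: (x,y) -> (y, -x)
(-2.4,-13.5) -> (-13.5, 2.4)

(-13.5, 2.4)


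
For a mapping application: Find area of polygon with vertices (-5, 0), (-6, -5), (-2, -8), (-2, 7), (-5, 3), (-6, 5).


Shoelace sum: ((-5)*(-5) - (-6)*0) + ((-6)*(-8) - (-2)*(-5)) + ((-2)*7 - (-2)*(-8)) + ((-2)*3 - (-5)*7) + ((-5)*5 - (-6)*3) + ((-6)*0 - (-5)*5)
= 80
Area = |80|/2 = 40

40


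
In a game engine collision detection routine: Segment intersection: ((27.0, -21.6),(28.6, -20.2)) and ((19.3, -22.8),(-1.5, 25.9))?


Cross products: d1=-399.95, d2=-506.99, d3=8.86, d4=115.9
d1*d2 < 0 and d3*d4 < 0? no

No, they don't intersect


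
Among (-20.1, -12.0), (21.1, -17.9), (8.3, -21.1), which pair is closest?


d(P0,P1) = 41.6203, d(P0,P2) = 29.8223, d(P1,P2) = 13.1939
Closest: P1 and P2

Closest pair: (21.1, -17.9) and (8.3, -21.1), distance = 13.1939


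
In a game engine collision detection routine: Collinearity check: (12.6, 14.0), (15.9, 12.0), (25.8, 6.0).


Cross product: (15.9-12.6)*(6-14) - (12-14)*(25.8-12.6)
= 0

Yes, collinear


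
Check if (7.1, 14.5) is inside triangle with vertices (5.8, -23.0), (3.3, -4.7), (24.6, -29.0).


Cross products: AB x AP = -117.54, BC x BP = 501.3, CA x CP = -712.8
All same sign? no

No, outside


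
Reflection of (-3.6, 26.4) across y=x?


Reflection over y=x: (x,y) -> (y,x)
(-3.6, 26.4) -> (26.4, -3.6)

(26.4, -3.6)


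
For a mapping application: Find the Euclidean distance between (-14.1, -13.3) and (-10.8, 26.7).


dx=3.3, dy=40
d^2 = 3.3^2 + 40^2 = 1610.89
d = sqrt(1610.89) = 40.1359

40.1359


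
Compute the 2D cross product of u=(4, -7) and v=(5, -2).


u x v = u_x*v_y - u_y*v_x = 4*(-2) - (-7)*5
= (-8) - (-35) = 27

27


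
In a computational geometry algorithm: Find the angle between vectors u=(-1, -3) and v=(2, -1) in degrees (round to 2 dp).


u.v = 1, |u| = sqrt(10) = 3.1623, |v| = sqrt(5) = 2.2361
cos(theta) = u.v/(|u||v|) = 1/sqrt(50) = 0.141421
theta = acos(0.141421) = 81.87 degrees

81.87 degrees


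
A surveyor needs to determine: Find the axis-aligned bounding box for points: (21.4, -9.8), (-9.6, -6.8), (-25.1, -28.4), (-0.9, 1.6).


x range: [-25.1, 21.4]
y range: [-28.4, 1.6]
Bounding box: (-25.1,-28.4) to (21.4,1.6)

(-25.1,-28.4) to (21.4,1.6)


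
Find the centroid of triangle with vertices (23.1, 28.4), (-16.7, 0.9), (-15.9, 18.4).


Centroid = ((x_A+x_B+x_C)/3, (y_A+y_B+y_C)/3)
= ((23.1+(-16.7)+(-15.9))/3, (28.4+0.9+18.4)/3)
= (-3.1667, 15.9)

(-3.1667, 15.9)


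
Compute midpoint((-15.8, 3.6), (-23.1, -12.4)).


M = (((-15.8)+(-23.1))/2, (3.6+(-12.4))/2)
= (-19.45, -4.4)

(-19.45, -4.4)


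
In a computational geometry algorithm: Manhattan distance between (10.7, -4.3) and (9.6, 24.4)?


|10.7-9.6| + |(-4.3)-24.4| = 1.1 + 28.7 = 29.8

29.8


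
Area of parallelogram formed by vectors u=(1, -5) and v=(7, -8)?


|u x v| = |1*(-8) - (-5)*7|
= |(-8) - (-35)| = 27

27


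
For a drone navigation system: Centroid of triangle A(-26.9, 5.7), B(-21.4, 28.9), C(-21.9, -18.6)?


Centroid = ((x_A+x_B+x_C)/3, (y_A+y_B+y_C)/3)
= (((-26.9)+(-21.4)+(-21.9))/3, (5.7+28.9+(-18.6))/3)
= (-23.4, 5.3333)

(-23.4, 5.3333)


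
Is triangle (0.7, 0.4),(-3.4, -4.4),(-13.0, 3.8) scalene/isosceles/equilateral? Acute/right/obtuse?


Side lengths squared: AB^2=39.85, BC^2=159.4, CA^2=199.25
Sorted: [39.85, 159.4, 199.25]
By sides: Scalene, By angles: Right

Scalene, Right


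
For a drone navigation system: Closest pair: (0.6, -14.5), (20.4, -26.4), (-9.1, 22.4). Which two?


d(P0,P1) = 23.1009, d(P0,P2) = 38.1536, d(P1,P2) = 57.0236
Closest: P0 and P1

Closest pair: (0.6, -14.5) and (20.4, -26.4), distance = 23.1009


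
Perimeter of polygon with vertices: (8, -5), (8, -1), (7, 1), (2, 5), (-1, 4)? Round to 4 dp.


Sides: (8, -5)->(8, -1): sqrt(16) = 4, (8, -1)->(7, 1): sqrt(5) = 2.236068, (7, 1)->(2, 5): sqrt(41) = 6.403124, (2, 5)->(-1, 4): sqrt(10) = 3.162278, (-1, 4)->(8, -5): sqrt(162) = 12.727922
Sum = 28.529392
Perimeter = 28.5294

28.5294


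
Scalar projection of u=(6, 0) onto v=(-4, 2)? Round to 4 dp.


u.v = -24, |v| = sqrt(20) = 4.4721
Scalar projection = u.v / |v| = -24 / sqrt(20) = -5.3666

-5.3666


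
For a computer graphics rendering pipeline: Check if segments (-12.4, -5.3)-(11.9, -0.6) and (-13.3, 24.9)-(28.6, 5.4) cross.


Cross products: d1=-1247.83, d2=-577.05, d3=738.09, d4=67.31
d1*d2 < 0 and d3*d4 < 0? no

No, they don't intersect


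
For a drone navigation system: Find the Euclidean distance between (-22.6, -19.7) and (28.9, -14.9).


dx=51.5, dy=4.8
d^2 = 51.5^2 + 4.8^2 = 2675.29
d = sqrt(2675.29) = 51.7232

51.7232


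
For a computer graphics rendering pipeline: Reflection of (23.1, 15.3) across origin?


Reflection over origin: (x,y) -> (-x,-y)
(23.1, 15.3) -> (-23.1, -15.3)

(-23.1, -15.3)


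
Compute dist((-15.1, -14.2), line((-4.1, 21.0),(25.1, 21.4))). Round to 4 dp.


|cross product| = 1023.44
|line direction| = sqrt(852.8) = 29.2027
Distance = 1023.44/sqrt(852.8) = 35.046

35.046


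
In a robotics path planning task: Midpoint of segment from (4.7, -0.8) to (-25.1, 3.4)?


M = ((4.7+(-25.1))/2, ((-0.8)+3.4)/2)
= (-10.2, 1.3)

(-10.2, 1.3)


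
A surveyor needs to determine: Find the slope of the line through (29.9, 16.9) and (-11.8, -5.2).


slope = (y2-y1)/(x2-x1) = ((-5.2)-16.9)/((-11.8)-29.9) = (-22.1)/(-41.7) = 0.53

0.53


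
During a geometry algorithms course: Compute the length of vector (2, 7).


|u| = sqrt(2^2 + 7^2) = sqrt(53) = 7.2801

7.2801


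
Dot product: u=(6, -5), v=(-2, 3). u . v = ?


u . v = u_x*v_x + u_y*v_y = 6*(-2) + (-5)*3
= (-12) + (-15) = -27

-27


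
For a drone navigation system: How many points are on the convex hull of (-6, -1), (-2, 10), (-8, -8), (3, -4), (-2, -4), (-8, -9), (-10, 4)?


Convex hull vertices (CCW): (-10, 4), (-8, -9), (3, -4), (-2, 10)
Count = 4

4


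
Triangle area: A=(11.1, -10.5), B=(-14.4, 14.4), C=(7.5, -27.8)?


Area = |x_A(y_B-y_C) + x_B(y_C-y_A) + x_C(y_A-y_B)|/2
= |468.42 + 249.12 + (-186.75)|/2
= 530.79/2 = 265.395

265.395


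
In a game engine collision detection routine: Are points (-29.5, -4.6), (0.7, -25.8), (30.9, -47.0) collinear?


Cross product: (0.7-(-29.5))*((-47)-(-4.6)) - ((-25.8)-(-4.6))*(30.9-(-29.5))
= 0

Yes, collinear


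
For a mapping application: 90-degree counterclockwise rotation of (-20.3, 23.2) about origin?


90° CCW: (x,y) -> (-y, x)
(-20.3,23.2) -> (-23.2, -20.3)

(-23.2, -20.3)


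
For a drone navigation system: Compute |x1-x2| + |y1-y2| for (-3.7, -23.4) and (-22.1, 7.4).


|(-3.7)-(-22.1)| + |(-23.4)-7.4| = 18.4 + 30.8 = 49.2

49.2


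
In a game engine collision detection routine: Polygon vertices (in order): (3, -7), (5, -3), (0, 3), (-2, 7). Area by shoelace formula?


Shoelace sum: (3*(-3) - 5*(-7)) + (5*3 - 0*(-3)) + (0*7 - (-2)*3) + ((-2)*(-7) - 3*7)
= 40
Area = |40|/2 = 20

20


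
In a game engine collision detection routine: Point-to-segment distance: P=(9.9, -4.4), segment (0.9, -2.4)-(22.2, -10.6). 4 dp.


Project P onto AB: t = 0.3995 (clamped to [0,1])
Closest point on segment: (9.4089, -5.6757)
Distance: 1.367

1.367


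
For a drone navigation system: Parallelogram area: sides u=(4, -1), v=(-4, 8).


|u x v| = |4*8 - (-1)*(-4)|
= |32 - 4| = 28

28


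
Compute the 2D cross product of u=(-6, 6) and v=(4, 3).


u x v = u_x*v_y - u_y*v_x = (-6)*3 - 6*4
= (-18) - 24 = -42

-42


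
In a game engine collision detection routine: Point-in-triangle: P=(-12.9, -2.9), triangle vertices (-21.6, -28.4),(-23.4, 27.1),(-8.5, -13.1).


Cross products: AB x AP = -528.75, BC x BP = -24.9, CA x CP = -200.94
All same sign? yes

Yes, inside


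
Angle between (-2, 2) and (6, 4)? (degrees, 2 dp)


u.v = -4, |u| = sqrt(8) = 2.8284, |v| = sqrt(52) = 7.2111
cos(theta) = u.v/(|u||v|) = -4/sqrt(416) = -0.196116
theta = acos(-0.196116) = 101.31 degrees

101.31 degrees


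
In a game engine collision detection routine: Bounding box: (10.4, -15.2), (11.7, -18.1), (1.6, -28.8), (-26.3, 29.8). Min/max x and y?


x range: [-26.3, 11.7]
y range: [-28.8, 29.8]
Bounding box: (-26.3,-28.8) to (11.7,29.8)

(-26.3,-28.8) to (11.7,29.8)


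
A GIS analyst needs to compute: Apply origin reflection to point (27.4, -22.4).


Reflection over origin: (x,y) -> (-x,-y)
(27.4, -22.4) -> (-27.4, 22.4)

(-27.4, 22.4)


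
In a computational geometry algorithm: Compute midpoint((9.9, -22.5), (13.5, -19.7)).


M = ((9.9+13.5)/2, ((-22.5)+(-19.7))/2)
= (11.7, -21.1)

(11.7, -21.1)


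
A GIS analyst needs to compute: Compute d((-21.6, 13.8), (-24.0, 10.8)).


dx=-2.4, dy=-3
d^2 = (-2.4)^2 + (-3)^2 = 14.76
d = sqrt(14.76) = 3.8419

3.8419


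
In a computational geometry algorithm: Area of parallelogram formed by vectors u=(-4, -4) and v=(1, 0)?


|u x v| = |(-4)*0 - (-4)*1|
= |0 - (-4)| = 4

4


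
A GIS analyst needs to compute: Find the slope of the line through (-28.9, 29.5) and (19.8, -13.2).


slope = (y2-y1)/(x2-x1) = ((-13.2)-29.5)/(19.8-(-28.9)) = (-42.7)/48.7 = -0.8768

-0.8768


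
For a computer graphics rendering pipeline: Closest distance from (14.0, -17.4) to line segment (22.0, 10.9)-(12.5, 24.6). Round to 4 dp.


Project P onto AB: t = 0 (clamped to [0,1])
Closest point on segment: (22, 10.9)
Distance: 29.409

29.409


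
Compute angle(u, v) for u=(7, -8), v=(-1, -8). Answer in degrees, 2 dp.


u.v = 57, |u| = sqrt(113) = 10.6301, |v| = sqrt(65) = 8.0623
cos(theta) = u.v/(|u||v|) = 57/sqrt(7345) = 0.665088
theta = acos(0.665088) = 48.31 degrees

48.31 degrees


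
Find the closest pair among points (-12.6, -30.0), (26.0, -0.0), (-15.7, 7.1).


d(P0,P1) = 48.8872, d(P0,P2) = 37.2293, d(P1,P2) = 42.3001
Closest: P0 and P2

Closest pair: (-12.6, -30.0) and (-15.7, 7.1), distance = 37.2293


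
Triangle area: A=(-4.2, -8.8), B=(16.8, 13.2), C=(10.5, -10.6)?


Area = |x_A(y_B-y_C) + x_B(y_C-y_A) + x_C(y_A-y_B)|/2
= |(-99.96) + (-30.24) + (-231)|/2
= 361.2/2 = 180.6

180.6


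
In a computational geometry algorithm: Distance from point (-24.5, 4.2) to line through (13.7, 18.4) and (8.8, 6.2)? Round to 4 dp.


|cross product| = 396.46
|line direction| = sqrt(172.85) = 13.1472
Distance = 396.46/sqrt(172.85) = 30.1554

30.1554


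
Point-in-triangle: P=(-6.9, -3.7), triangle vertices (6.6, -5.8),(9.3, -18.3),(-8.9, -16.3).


Cross products: AB x AP = -163.08, BC x BP = -233.32, CA x CP = 174.3
All same sign? no

No, outside


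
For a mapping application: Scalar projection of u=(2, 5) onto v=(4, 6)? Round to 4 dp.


u.v = 38, |v| = sqrt(52) = 7.2111
Scalar projection = u.v / |v| = 38 / sqrt(52) = 5.2697

5.2697


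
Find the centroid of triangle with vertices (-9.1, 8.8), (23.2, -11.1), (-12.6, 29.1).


Centroid = ((x_A+x_B+x_C)/3, (y_A+y_B+y_C)/3)
= (((-9.1)+23.2+(-12.6))/3, (8.8+(-11.1)+29.1)/3)
= (0.5, 8.9333)

(0.5, 8.9333)


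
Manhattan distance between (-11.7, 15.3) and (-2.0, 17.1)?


|(-11.7)-(-2)| + |15.3-17.1| = 9.7 + 1.8 = 11.5

11.5


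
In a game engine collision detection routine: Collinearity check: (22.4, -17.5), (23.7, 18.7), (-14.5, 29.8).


Cross product: (23.7-22.4)*(29.8-(-17.5)) - (18.7-(-17.5))*((-14.5)-22.4)
= 1397.27

No, not collinear


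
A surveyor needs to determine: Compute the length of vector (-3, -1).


|u| = sqrt((-3)^2 + (-1)^2) = sqrt(10) = 3.1623

3.1623


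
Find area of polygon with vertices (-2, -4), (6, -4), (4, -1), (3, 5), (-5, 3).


Shoelace sum: ((-2)*(-4) - 6*(-4)) + (6*(-1) - 4*(-4)) + (4*5 - 3*(-1)) + (3*3 - (-5)*5) + ((-5)*(-4) - (-2)*3)
= 125
Area = |125|/2 = 62.5

62.5


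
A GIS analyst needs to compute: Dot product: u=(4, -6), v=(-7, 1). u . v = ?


u . v = u_x*v_x + u_y*v_y = 4*(-7) + (-6)*1
= (-28) + (-6) = -34

-34


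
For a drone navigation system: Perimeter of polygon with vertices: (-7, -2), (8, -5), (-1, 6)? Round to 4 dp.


Sides: (-7, -2)->(8, -5): sqrt(234) = 15.297059, (8, -5)->(-1, 6): sqrt(202) = 14.21267, (-1, 6)->(-7, -2): sqrt(100) = 10
Sum = 39.509729
Perimeter = 39.5097

39.5097


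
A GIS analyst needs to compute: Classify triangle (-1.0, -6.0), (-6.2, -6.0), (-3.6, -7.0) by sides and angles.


Side lengths squared: AB^2=27.04, BC^2=7.76, CA^2=7.76
Sorted: [7.76, 7.76, 27.04]
By sides: Isosceles, By angles: Obtuse

Isosceles, Obtuse


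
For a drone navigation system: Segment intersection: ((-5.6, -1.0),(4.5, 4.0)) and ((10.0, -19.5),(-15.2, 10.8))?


Cross products: d1=6.48, d2=-425.55, d3=-264.85, d4=167.18
d1*d2 < 0 and d3*d4 < 0? yes

Yes, they intersect


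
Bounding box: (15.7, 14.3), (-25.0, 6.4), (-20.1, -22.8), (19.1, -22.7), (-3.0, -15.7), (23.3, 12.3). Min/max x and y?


x range: [-25, 23.3]
y range: [-22.8, 14.3]
Bounding box: (-25,-22.8) to (23.3,14.3)

(-25,-22.8) to (23.3,14.3)


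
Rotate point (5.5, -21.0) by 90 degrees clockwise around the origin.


90° CW: (x,y) -> (y, -x)
(5.5,-21) -> (-21, -5.5)

(-21, -5.5)


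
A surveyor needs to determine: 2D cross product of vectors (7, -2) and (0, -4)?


u x v = u_x*v_y - u_y*v_x = 7*(-4) - (-2)*0
= (-28) - 0 = -28

-28


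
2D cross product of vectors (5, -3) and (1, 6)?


u x v = u_x*v_y - u_y*v_x = 5*6 - (-3)*1
= 30 - (-3) = 33

33


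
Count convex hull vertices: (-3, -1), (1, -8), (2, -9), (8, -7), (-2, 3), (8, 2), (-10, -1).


Convex hull vertices (CCW): (-10, -1), (2, -9), (8, -7), (8, 2), (-2, 3)
Count = 5

5


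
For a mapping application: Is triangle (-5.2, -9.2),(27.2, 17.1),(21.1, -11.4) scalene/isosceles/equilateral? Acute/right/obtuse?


Side lengths squared: AB^2=1741.45, BC^2=849.46, CA^2=696.53
Sorted: [696.53, 849.46, 1741.45]
By sides: Scalene, By angles: Obtuse

Scalene, Obtuse


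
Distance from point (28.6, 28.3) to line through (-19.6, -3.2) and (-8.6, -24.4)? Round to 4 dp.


|cross product| = 1368.34
|line direction| = sqrt(570.44) = 23.8839
Distance = 1368.34/sqrt(570.44) = 57.2913

57.2913


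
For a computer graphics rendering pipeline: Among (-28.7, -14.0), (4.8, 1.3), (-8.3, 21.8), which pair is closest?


d(P0,P1) = 36.8285, d(P0,P2) = 41.2044, d(P1,P2) = 24.3282
Closest: P1 and P2

Closest pair: (4.8, 1.3) and (-8.3, 21.8), distance = 24.3282


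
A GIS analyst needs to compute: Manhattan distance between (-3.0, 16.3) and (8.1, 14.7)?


|(-3)-8.1| + |16.3-14.7| = 11.1 + 1.6 = 12.7

12.7


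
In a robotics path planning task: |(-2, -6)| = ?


|u| = sqrt((-2)^2 + (-6)^2) = sqrt(40) = 6.3246

6.3246


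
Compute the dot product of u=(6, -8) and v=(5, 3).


u . v = u_x*v_x + u_y*v_y = 6*5 + (-8)*3
= 30 + (-24) = 6

6


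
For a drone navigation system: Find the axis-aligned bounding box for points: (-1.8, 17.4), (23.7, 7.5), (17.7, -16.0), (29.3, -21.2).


x range: [-1.8, 29.3]
y range: [-21.2, 17.4]
Bounding box: (-1.8,-21.2) to (29.3,17.4)

(-1.8,-21.2) to (29.3,17.4)


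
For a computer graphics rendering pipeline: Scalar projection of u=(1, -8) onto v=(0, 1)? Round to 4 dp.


u.v = -8, |v| = sqrt(1) = 1
Scalar projection = u.v / |v| = -8 / sqrt(1) = -8

-8


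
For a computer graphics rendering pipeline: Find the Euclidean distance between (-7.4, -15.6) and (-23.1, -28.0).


dx=-15.7, dy=-12.4
d^2 = (-15.7)^2 + (-12.4)^2 = 400.25
d = sqrt(400.25) = 20.0062

20.0062


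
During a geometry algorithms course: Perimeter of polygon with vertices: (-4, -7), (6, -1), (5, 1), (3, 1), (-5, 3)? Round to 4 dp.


Sides: (-4, -7)->(6, -1): sqrt(136) = 11.661904, (6, -1)->(5, 1): sqrt(5) = 2.236068, (5, 1)->(3, 1): sqrt(4) = 2, (3, 1)->(-5, 3): sqrt(68) = 8.246211, (-5, 3)->(-4, -7): sqrt(101) = 10.049876
Sum = 34.194059
Perimeter = 34.1941

34.1941


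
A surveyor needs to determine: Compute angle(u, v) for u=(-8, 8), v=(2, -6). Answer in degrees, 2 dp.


u.v = -64, |u| = sqrt(128) = 11.3137, |v| = sqrt(40) = 6.3246
cos(theta) = u.v/(|u||v|) = -64/sqrt(5120) = -0.894427
theta = acos(-0.894427) = 153.43 degrees

153.43 degrees


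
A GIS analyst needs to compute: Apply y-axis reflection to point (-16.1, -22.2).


Reflection over y-axis: (x,y) -> (-x,y)
(-16.1, -22.2) -> (16.1, -22.2)

(16.1, -22.2)


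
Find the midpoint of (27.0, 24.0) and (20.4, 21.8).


M = ((27+20.4)/2, (24+21.8)/2)
= (23.7, 22.9)

(23.7, 22.9)


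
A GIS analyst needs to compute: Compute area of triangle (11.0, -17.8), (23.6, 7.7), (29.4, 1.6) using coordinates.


Area = |x_A(y_B-y_C) + x_B(y_C-y_A) + x_C(y_A-y_B)|/2
= |67.1 + 457.84 + (-749.7)|/2
= 224.76/2 = 112.38

112.38


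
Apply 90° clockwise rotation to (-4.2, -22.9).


90° CW: (x,y) -> (y, -x)
(-4.2,-22.9) -> (-22.9, 4.2)

(-22.9, 4.2)


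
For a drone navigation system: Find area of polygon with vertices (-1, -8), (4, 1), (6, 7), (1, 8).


Shoelace sum: ((-1)*1 - 4*(-8)) + (4*7 - 6*1) + (6*8 - 1*7) + (1*(-8) - (-1)*8)
= 94
Area = |94|/2 = 47

47


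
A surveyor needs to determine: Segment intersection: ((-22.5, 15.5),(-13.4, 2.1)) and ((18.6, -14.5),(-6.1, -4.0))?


Cross products: d1=-309.45, d2=-74.02, d3=277.74, d4=42.31
d1*d2 < 0 and d3*d4 < 0? no

No, they don't intersect


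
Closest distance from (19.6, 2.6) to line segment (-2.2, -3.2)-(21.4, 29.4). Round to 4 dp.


Project P onto AB: t = 0.4344 (clamped to [0,1])
Closest point on segment: (8.0512, 10.9605)
Distance: 14.2574

14.2574


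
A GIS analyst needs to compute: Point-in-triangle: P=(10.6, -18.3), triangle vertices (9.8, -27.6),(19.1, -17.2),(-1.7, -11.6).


Cross products: AB x AP = 78.17, BC x BP = 70.48, CA x CP = 119.75
All same sign? yes

Yes, inside


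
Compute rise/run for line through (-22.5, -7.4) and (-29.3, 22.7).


slope = (y2-y1)/(x2-x1) = (22.7-(-7.4))/((-29.3)-(-22.5)) = 30.1/(-6.8) = -4.4265

-4.4265


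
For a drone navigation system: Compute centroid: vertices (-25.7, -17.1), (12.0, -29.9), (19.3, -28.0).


Centroid = ((x_A+x_B+x_C)/3, (y_A+y_B+y_C)/3)
= (((-25.7)+12+19.3)/3, ((-17.1)+(-29.9)+(-28))/3)
= (1.8667, -25)

(1.8667, -25)


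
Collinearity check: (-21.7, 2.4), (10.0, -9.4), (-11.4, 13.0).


Cross product: (10-(-21.7))*(13-2.4) - ((-9.4)-2.4)*((-11.4)-(-21.7))
= 457.56

No, not collinear


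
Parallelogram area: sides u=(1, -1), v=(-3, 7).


|u x v| = |1*7 - (-1)*(-3)|
= |7 - 3| = 4

4


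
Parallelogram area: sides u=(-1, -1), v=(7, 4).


|u x v| = |(-1)*4 - (-1)*7|
= |(-4) - (-7)| = 3

3


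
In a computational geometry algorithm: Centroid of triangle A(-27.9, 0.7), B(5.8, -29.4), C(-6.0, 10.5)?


Centroid = ((x_A+x_B+x_C)/3, (y_A+y_B+y_C)/3)
= (((-27.9)+5.8+(-6))/3, (0.7+(-29.4)+10.5)/3)
= (-9.3667, -6.0667)

(-9.3667, -6.0667)


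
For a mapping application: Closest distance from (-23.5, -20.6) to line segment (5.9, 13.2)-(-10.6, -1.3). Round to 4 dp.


Project P onto AB: t = 1 (clamped to [0,1])
Closest point on segment: (-10.6, -1.3)
Distance: 23.2142

23.2142


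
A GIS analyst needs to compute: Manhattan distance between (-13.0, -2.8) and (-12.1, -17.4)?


|(-13)-(-12.1)| + |(-2.8)-(-17.4)| = 0.9 + 14.6 = 15.5

15.5


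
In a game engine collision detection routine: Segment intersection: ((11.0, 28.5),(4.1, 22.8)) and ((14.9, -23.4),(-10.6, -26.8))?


Cross products: d1=-1336.71, d2=-1214.82, d3=380.34, d4=258.45
d1*d2 < 0 and d3*d4 < 0? no

No, they don't intersect


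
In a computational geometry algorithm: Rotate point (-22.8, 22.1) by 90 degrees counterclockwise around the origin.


90° CCW: (x,y) -> (-y, x)
(-22.8,22.1) -> (-22.1, -22.8)

(-22.1, -22.8)


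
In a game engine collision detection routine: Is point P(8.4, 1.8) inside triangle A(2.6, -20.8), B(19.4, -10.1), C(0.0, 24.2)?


Cross products: AB x AP = 317.62, BC x BP = 146.44, CA x CP = 319.76
All same sign? yes

Yes, inside


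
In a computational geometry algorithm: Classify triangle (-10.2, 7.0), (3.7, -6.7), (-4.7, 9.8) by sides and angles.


Side lengths squared: AB^2=380.9, BC^2=342.81, CA^2=38.09
Sorted: [38.09, 342.81, 380.9]
By sides: Scalene, By angles: Right

Scalene, Right


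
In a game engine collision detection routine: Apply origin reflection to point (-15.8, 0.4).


Reflection over origin: (x,y) -> (-x,-y)
(-15.8, 0.4) -> (15.8, -0.4)

(15.8, -0.4)


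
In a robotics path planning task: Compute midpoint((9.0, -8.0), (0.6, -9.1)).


M = ((9+0.6)/2, ((-8)+(-9.1))/2)
= (4.8, -8.55)

(4.8, -8.55)


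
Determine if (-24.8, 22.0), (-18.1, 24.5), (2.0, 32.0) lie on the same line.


Cross product: ((-18.1)-(-24.8))*(32-22) - (24.5-22)*(2-(-24.8))
= 0

Yes, collinear


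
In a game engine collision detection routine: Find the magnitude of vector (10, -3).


|u| = sqrt(10^2 + (-3)^2) = sqrt(109) = 10.4403

10.4403


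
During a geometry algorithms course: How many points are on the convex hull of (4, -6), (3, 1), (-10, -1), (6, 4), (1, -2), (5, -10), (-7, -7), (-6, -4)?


Convex hull vertices (CCW): (-10, -1), (-7, -7), (5, -10), (6, 4)
Count = 4

4


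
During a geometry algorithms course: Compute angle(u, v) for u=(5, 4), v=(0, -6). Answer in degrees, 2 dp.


u.v = -24, |u| = sqrt(41) = 6.4031, |v| = sqrt(36) = 6
cos(theta) = u.v/(|u||v|) = -24/sqrt(1476) = -0.624695
theta = acos(-0.624695) = 128.66 degrees

128.66 degrees


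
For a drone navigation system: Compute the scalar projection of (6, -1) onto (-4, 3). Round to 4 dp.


u.v = -27, |v| = sqrt(25) = 5
Scalar projection = u.v / |v| = -27 / sqrt(25) = -5.4

-5.4


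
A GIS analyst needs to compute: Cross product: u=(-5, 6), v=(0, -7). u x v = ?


u x v = u_x*v_y - u_y*v_x = (-5)*(-7) - 6*0
= 35 - 0 = 35

35


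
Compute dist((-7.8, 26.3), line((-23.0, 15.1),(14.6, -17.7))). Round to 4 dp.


|cross product| = 919.68
|line direction| = sqrt(2489.6) = 49.8959
Distance = 919.68/sqrt(2489.6) = 18.432

18.432


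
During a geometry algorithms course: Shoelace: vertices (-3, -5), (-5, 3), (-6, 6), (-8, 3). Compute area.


Shoelace sum: ((-3)*3 - (-5)*(-5)) + ((-5)*6 - (-6)*3) + ((-6)*3 - (-8)*6) + ((-8)*(-5) - (-3)*3)
= 33
Area = |33|/2 = 16.5

16.5


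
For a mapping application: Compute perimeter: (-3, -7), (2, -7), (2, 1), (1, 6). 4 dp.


Sides: (-3, -7)->(2, -7): sqrt(25) = 5, (2, -7)->(2, 1): sqrt(64) = 8, (2, 1)->(1, 6): sqrt(26) = 5.09902, (1, 6)->(-3, -7): sqrt(185) = 13.601471
Sum = 31.700491
Perimeter = 31.7005

31.7005


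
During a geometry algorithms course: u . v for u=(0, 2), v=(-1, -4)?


u . v = u_x*v_x + u_y*v_y = 0*(-1) + 2*(-4)
= 0 + (-8) = -8

-8


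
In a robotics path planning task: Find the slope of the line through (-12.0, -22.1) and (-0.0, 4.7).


slope = (y2-y1)/(x2-x1) = (4.7-(-22.1))/(0-(-12)) = 26.8/12 = 2.2333

2.2333


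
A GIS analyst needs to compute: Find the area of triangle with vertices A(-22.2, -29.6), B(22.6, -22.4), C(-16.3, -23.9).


Area = |x_A(y_B-y_C) + x_B(y_C-y_A) + x_C(y_A-y_B)|/2
= |(-33.3) + 128.82 + 117.36|/2
= 212.88/2 = 106.44

106.44


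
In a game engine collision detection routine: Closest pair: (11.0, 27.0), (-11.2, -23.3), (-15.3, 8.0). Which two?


d(P0,P1) = 54.9812, d(P0,P2) = 32.4452, d(P1,P2) = 31.5674
Closest: P1 and P2

Closest pair: (-11.2, -23.3) and (-15.3, 8.0), distance = 31.5674


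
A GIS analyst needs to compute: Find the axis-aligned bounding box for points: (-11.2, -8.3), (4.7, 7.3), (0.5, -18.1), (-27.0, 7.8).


x range: [-27, 4.7]
y range: [-18.1, 7.8]
Bounding box: (-27,-18.1) to (4.7,7.8)

(-27,-18.1) to (4.7,7.8)


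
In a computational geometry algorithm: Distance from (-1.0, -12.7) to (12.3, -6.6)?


dx=13.3, dy=6.1
d^2 = 13.3^2 + 6.1^2 = 214.1
d = sqrt(214.1) = 14.6322

14.6322


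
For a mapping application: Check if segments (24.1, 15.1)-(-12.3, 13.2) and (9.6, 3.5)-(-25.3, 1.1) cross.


Cross products: d1=-370.04, d2=-391.09, d3=394.69, d4=415.74
d1*d2 < 0 and d3*d4 < 0? no

No, they don't intersect


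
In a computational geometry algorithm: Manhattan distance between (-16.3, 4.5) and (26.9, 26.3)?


|(-16.3)-26.9| + |4.5-26.3| = 43.2 + 21.8 = 65

65


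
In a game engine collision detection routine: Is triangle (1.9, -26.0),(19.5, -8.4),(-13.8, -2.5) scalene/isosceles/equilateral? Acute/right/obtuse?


Side lengths squared: AB^2=619.52, BC^2=1143.7, CA^2=798.74
Sorted: [619.52, 798.74, 1143.7]
By sides: Scalene, By angles: Acute

Scalene, Acute


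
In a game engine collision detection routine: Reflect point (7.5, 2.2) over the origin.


Reflection over origin: (x,y) -> (-x,-y)
(7.5, 2.2) -> (-7.5, -2.2)

(-7.5, -2.2)


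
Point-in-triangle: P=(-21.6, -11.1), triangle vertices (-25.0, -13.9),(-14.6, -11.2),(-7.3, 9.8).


Cross products: AB x AP = 19.94, BC x BP = 147.73, CA x CP = 31.02
All same sign? yes

Yes, inside


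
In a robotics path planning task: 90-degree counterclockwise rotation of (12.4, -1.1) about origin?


90° CCW: (x,y) -> (-y, x)
(12.4,-1.1) -> (1.1, 12.4)

(1.1, 12.4)


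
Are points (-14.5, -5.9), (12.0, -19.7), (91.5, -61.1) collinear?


Cross product: (12-(-14.5))*((-61.1)-(-5.9)) - ((-19.7)-(-5.9))*(91.5-(-14.5))
= 0

Yes, collinear


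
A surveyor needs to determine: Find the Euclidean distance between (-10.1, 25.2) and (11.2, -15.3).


dx=21.3, dy=-40.5
d^2 = 21.3^2 + (-40.5)^2 = 2093.94
d = sqrt(2093.94) = 45.7596

45.7596


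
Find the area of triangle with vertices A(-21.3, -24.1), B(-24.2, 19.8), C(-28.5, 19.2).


Area = |x_A(y_B-y_C) + x_B(y_C-y_A) + x_C(y_A-y_B)|/2
= |(-12.78) + (-1047.86) + 1251.15|/2
= 190.51/2 = 95.255

95.255


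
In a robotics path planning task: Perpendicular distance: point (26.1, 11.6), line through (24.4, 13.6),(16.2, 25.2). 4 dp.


|cross product| = 3.32
|line direction| = sqrt(201.8) = 14.2056
Distance = 3.32/sqrt(201.8) = 0.2337

0.2337


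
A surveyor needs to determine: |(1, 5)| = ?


|u| = sqrt(1^2 + 5^2) = sqrt(26) = 5.099

5.099


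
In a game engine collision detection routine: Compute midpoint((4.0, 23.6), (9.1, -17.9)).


M = ((4+9.1)/2, (23.6+(-17.9))/2)
= (6.55, 2.85)

(6.55, 2.85)


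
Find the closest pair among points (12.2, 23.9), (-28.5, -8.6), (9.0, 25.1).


d(P0,P1) = 52.084, d(P0,P2) = 3.4176, d(P1,P2) = 50.4177
Closest: P0 and P2

Closest pair: (12.2, 23.9) and (9.0, 25.1), distance = 3.4176


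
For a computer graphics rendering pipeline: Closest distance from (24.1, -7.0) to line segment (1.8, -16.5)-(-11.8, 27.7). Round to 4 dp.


Project P onto AB: t = 0.0545 (clamped to [0,1])
Closest point on segment: (1.0584, -14.0897)
Distance: 24.1077

24.1077


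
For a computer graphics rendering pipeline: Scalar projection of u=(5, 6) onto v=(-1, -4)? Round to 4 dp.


u.v = -29, |v| = sqrt(17) = 4.1231
Scalar projection = u.v / |v| = -29 / sqrt(17) = -7.0335

-7.0335


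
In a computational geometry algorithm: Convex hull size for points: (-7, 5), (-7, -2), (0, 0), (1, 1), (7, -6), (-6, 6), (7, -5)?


Convex hull vertices (CCW): (-7, -2), (7, -6), (7, -5), (1, 1), (-6, 6), (-7, 5)
Count = 6

6


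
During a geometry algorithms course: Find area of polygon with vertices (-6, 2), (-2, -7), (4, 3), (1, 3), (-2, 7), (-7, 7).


Shoelace sum: ((-6)*(-7) - (-2)*2) + ((-2)*3 - 4*(-7)) + (4*3 - 1*3) + (1*7 - (-2)*3) + ((-2)*7 - (-7)*7) + ((-7)*2 - (-6)*7)
= 153
Area = |153|/2 = 76.5

76.5


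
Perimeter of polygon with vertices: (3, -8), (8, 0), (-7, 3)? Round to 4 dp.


Sides: (3, -8)->(8, 0): sqrt(89) = 9.433981, (8, 0)->(-7, 3): sqrt(234) = 15.297059, (-7, 3)->(3, -8): sqrt(221) = 14.866069
Sum = 39.597109
Perimeter = 39.5971

39.5971


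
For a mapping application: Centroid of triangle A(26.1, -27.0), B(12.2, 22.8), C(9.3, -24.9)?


Centroid = ((x_A+x_B+x_C)/3, (y_A+y_B+y_C)/3)
= ((26.1+12.2+9.3)/3, ((-27)+22.8+(-24.9))/3)
= (15.8667, -9.7)

(15.8667, -9.7)


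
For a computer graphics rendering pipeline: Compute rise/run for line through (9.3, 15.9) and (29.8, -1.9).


slope = (y2-y1)/(x2-x1) = ((-1.9)-15.9)/(29.8-9.3) = (-17.8)/20.5 = -0.8683

-0.8683


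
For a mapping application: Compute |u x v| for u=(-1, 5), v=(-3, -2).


|u x v| = |(-1)*(-2) - 5*(-3)|
= |2 - (-15)| = 17

17


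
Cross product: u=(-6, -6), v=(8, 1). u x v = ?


u x v = u_x*v_y - u_y*v_x = (-6)*1 - (-6)*8
= (-6) - (-48) = 42

42


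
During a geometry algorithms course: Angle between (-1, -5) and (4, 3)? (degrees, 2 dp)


u.v = -19, |u| = sqrt(26) = 5.099, |v| = sqrt(25) = 5
cos(theta) = u.v/(|u||v|) = -19/sqrt(650) = -0.745241
theta = acos(-0.745241) = 138.18 degrees

138.18 degrees


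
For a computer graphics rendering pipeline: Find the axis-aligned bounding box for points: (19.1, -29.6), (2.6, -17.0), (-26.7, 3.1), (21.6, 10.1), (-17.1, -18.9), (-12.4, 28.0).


x range: [-26.7, 21.6]
y range: [-29.6, 28]
Bounding box: (-26.7,-29.6) to (21.6,28)

(-26.7,-29.6) to (21.6,28)


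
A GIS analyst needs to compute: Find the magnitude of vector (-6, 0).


|u| = sqrt((-6)^2 + 0^2) = sqrt(36) = 6

6


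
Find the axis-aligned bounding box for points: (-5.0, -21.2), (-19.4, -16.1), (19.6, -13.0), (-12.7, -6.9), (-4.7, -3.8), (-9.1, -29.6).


x range: [-19.4, 19.6]
y range: [-29.6, -3.8]
Bounding box: (-19.4,-29.6) to (19.6,-3.8)

(-19.4,-29.6) to (19.6,-3.8)


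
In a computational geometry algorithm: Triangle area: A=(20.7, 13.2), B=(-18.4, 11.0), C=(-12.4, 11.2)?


Area = |x_A(y_B-y_C) + x_B(y_C-y_A) + x_C(y_A-y_B)|/2
= |(-4.14) + 36.8 + (-27.28)|/2
= 5.38/2 = 2.69

2.69


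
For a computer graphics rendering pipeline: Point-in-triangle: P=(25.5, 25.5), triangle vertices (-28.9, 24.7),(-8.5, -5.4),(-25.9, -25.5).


Cross products: AB x AP = 1653.76, BC x BP = 145.74, CA x CP = -2733.28
All same sign? no

No, outside


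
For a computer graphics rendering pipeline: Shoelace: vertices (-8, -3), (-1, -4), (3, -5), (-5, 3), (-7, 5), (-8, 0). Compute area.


Shoelace sum: ((-8)*(-4) - (-1)*(-3)) + ((-1)*(-5) - 3*(-4)) + (3*3 - (-5)*(-5)) + ((-5)*5 - (-7)*3) + ((-7)*0 - (-8)*5) + ((-8)*(-3) - (-8)*0)
= 90
Area = |90|/2 = 45

45


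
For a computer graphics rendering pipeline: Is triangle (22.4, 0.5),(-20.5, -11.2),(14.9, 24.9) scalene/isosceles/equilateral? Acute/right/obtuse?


Side lengths squared: AB^2=1977.3, BC^2=2556.37, CA^2=651.61
Sorted: [651.61, 1977.3, 2556.37]
By sides: Scalene, By angles: Acute

Scalene, Acute


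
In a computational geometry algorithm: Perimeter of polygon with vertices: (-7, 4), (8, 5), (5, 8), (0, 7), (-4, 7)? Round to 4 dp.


Sides: (-7, 4)->(8, 5): sqrt(226) = 15.033296, (8, 5)->(5, 8): sqrt(18) = 4.242641, (5, 8)->(0, 7): sqrt(26) = 5.09902, (0, 7)->(-4, 7): sqrt(16) = 4, (-4, 7)->(-7, 4): sqrt(18) = 4.242641
Sum = 32.617598
Perimeter = 32.6176

32.6176


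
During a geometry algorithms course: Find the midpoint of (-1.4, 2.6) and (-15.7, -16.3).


M = (((-1.4)+(-15.7))/2, (2.6+(-16.3))/2)
= (-8.55, -6.85)

(-8.55, -6.85)


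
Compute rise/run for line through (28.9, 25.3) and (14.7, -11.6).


slope = (y2-y1)/(x2-x1) = ((-11.6)-25.3)/(14.7-28.9) = (-36.9)/(-14.2) = 2.5986

2.5986


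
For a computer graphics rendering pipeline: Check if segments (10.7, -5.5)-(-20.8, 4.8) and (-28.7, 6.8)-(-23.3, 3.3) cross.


Cross products: d1=71.48, d2=16.85, d3=18.37, d4=73
d1*d2 < 0 and d3*d4 < 0? no

No, they don't intersect


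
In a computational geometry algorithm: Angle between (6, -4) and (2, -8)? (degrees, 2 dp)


u.v = 44, |u| = sqrt(52) = 7.2111, |v| = sqrt(68) = 8.2462
cos(theta) = u.v/(|u||v|) = 44/sqrt(3536) = 0.73994
theta = acos(0.73994) = 42.27 degrees

42.27 degrees


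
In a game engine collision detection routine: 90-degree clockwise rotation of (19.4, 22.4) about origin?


90° CW: (x,y) -> (y, -x)
(19.4,22.4) -> (22.4, -19.4)

(22.4, -19.4)


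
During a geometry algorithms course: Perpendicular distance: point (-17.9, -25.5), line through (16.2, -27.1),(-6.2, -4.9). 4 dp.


|cross product| = 721.18
|line direction| = sqrt(994.6) = 31.5373
Distance = 721.18/sqrt(994.6) = 22.8675

22.8675


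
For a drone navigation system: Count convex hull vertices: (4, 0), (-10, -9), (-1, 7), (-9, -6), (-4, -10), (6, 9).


Convex hull vertices (CCW): (-10, -9), (-4, -10), (4, 0), (6, 9), (-1, 7), (-9, -6)
Count = 6

6


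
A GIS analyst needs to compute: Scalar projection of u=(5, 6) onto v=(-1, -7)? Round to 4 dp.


u.v = -47, |v| = sqrt(50) = 7.0711
Scalar projection = u.v / |v| = -47 / sqrt(50) = -6.6468

-6.6468


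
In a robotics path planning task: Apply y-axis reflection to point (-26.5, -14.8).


Reflection over y-axis: (x,y) -> (-x,y)
(-26.5, -14.8) -> (26.5, -14.8)

(26.5, -14.8)


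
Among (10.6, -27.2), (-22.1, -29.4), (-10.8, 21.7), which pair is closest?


d(P0,P1) = 32.7739, d(P0,P2) = 53.3776, d(P1,P2) = 52.3345
Closest: P0 and P1

Closest pair: (10.6, -27.2) and (-22.1, -29.4), distance = 32.7739


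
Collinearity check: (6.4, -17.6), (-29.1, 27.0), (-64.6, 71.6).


Cross product: ((-29.1)-6.4)*(71.6-(-17.6)) - (27-(-17.6))*((-64.6)-6.4)
= 0

Yes, collinear


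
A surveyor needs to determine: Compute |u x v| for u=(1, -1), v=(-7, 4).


|u x v| = |1*4 - (-1)*(-7)|
= |4 - 7| = 3

3


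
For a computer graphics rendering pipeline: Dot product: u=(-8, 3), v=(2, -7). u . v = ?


u . v = u_x*v_x + u_y*v_y = (-8)*2 + 3*(-7)
= (-16) + (-21) = -37

-37


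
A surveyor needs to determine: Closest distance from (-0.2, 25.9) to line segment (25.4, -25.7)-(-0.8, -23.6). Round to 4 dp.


Project P onto AB: t = 1 (clamped to [0,1])
Closest point on segment: (-0.8, -23.6)
Distance: 49.5036

49.5036


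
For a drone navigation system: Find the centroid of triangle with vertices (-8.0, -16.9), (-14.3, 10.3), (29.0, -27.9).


Centroid = ((x_A+x_B+x_C)/3, (y_A+y_B+y_C)/3)
= (((-8)+(-14.3)+29)/3, ((-16.9)+10.3+(-27.9))/3)
= (2.2333, -11.5)

(2.2333, -11.5)


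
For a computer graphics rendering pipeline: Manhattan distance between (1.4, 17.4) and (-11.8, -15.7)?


|1.4-(-11.8)| + |17.4-(-15.7)| = 13.2 + 33.1 = 46.3

46.3


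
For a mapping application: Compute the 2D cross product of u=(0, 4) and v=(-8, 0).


u x v = u_x*v_y - u_y*v_x = 0*0 - 4*(-8)
= 0 - (-32) = 32

32


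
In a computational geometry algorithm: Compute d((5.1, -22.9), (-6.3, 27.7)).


dx=-11.4, dy=50.6
d^2 = (-11.4)^2 + 50.6^2 = 2690.32
d = sqrt(2690.32) = 51.8683

51.8683


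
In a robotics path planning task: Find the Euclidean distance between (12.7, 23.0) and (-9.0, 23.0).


dx=-21.7, dy=0
d^2 = (-21.7)^2 + 0^2 = 470.89
d = sqrt(470.89) = 21.7

21.7


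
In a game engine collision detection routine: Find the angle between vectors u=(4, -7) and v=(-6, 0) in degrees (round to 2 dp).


u.v = -24, |u| = sqrt(65) = 8.0623, |v| = sqrt(36) = 6
cos(theta) = u.v/(|u||v|) = -24/sqrt(2340) = -0.496139
theta = acos(-0.496139) = 119.74 degrees

119.74 degrees


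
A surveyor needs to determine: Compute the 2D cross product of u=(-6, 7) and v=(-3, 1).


u x v = u_x*v_y - u_y*v_x = (-6)*1 - 7*(-3)
= (-6) - (-21) = 15

15


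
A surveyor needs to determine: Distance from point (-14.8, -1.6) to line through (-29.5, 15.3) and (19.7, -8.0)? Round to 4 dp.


|cross product| = 488.97
|line direction| = sqrt(2963.53) = 54.4383
Distance = 488.97/sqrt(2963.53) = 8.9821

8.9821


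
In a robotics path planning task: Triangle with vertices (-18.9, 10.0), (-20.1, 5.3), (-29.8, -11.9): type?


Side lengths squared: AB^2=23.53, BC^2=389.93, CA^2=598.42
Sorted: [23.53, 389.93, 598.42]
By sides: Scalene, By angles: Obtuse

Scalene, Obtuse


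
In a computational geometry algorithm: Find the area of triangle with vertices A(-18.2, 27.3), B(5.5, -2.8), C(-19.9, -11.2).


Area = |x_A(y_B-y_C) + x_B(y_C-y_A) + x_C(y_A-y_B)|/2
= |(-152.88) + (-211.75) + (-598.99)|/2
= 963.62/2 = 481.81

481.81


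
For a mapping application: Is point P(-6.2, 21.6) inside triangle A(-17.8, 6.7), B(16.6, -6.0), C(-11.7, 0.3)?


Cross products: AB x AP = 659.88, BC x BP = -637.44, CA x CP = -165.13
All same sign? no

No, outside


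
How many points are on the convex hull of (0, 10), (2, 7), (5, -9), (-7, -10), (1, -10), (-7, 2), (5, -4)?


Convex hull vertices (CCW): (-7, -10), (1, -10), (5, -9), (5, -4), (2, 7), (0, 10), (-7, 2)
Count = 7

7


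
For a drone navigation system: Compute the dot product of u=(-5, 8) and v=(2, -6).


u . v = u_x*v_x + u_y*v_y = (-5)*2 + 8*(-6)
= (-10) + (-48) = -58

-58


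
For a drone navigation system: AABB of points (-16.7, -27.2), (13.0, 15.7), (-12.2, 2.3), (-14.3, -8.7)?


x range: [-16.7, 13]
y range: [-27.2, 15.7]
Bounding box: (-16.7,-27.2) to (13,15.7)

(-16.7,-27.2) to (13,15.7)


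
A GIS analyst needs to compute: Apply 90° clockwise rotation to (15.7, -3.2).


90° CW: (x,y) -> (y, -x)
(15.7,-3.2) -> (-3.2, -15.7)

(-3.2, -15.7)


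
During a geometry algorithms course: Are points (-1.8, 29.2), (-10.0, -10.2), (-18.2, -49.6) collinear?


Cross product: ((-10)-(-1.8))*((-49.6)-29.2) - ((-10.2)-29.2)*((-18.2)-(-1.8))
= 0

Yes, collinear


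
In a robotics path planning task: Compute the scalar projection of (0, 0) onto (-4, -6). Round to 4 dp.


u.v = 0, |v| = sqrt(52) = 7.2111
Scalar projection = u.v / |v| = 0 / sqrt(52) = 0

0


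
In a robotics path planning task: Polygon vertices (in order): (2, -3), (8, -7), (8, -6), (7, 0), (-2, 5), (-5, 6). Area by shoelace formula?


Shoelace sum: (2*(-7) - 8*(-3)) + (8*(-6) - 8*(-7)) + (8*0 - 7*(-6)) + (7*5 - (-2)*0) + ((-2)*6 - (-5)*5) + ((-5)*(-3) - 2*6)
= 111
Area = |111|/2 = 55.5

55.5
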